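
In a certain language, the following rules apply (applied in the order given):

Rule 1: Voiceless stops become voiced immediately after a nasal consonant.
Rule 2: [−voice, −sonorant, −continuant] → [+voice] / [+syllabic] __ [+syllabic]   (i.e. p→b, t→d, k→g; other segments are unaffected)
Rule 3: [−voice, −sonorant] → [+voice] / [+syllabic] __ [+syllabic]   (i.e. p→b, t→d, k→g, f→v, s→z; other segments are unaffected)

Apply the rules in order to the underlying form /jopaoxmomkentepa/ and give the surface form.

jobaoxmomgendeba

Rule 1 (post-nasal voicing): /k/ is a voiceless stop immediately after the nasal /m/, so it voices to [g]. /t/ is a voiceless stop immediately after the nasal /n/, so it voices to [d]. /jopaoxmomkentepa/ → jopaoxmomgendepa.
Rule 2 (intervocalic voicing): /p/ is a voiceless stop between vowels /o/ and /a/, so it voices to [b]. /p/ is a voiceless stop between vowels /e/ and /a/, so it voices to [b]. /jopaoxmomgendepa/ → jobaoxmomgendeba.
Rule 3 (intervocalic voicing): no segment meets the environment; /jobaoxmomgendeba/ is unchanged.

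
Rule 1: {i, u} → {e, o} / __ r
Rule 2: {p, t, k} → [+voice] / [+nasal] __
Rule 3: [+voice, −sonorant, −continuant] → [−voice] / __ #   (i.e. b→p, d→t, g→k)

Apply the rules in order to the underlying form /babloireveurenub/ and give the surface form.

babloereveorenup

Rule 1 (pre-rhotic lowering): /i/ is a high vowel immediately before /r/, so it lowers to [e]. /u/ is a high vowel immediately before /r/, so it lowers to [o]. /babloireveurenub/ → babloereveorenub.
Rule 2 (post-nasal voicing): no segment meets the environment; /babloereveorenub/ is unchanged.
Rule 3 (final devoicing): /b/ is a voiced stop in word-final position, so it devoices to [p]. /babloereveorenub/ → babloereveorenup.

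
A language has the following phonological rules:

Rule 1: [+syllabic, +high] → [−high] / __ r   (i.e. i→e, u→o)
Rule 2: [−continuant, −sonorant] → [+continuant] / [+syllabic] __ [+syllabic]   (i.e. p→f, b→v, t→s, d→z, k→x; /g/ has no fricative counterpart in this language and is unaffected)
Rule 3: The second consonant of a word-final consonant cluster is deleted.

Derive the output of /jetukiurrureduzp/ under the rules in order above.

jesuxiorrorezuz

Rule 1 (pre-rhotic lowering): /u/ is a high vowel immediately before /r/, so it lowers to [o]. /u/ is a high vowel immediately before /r/, so it lowers to [o]. /jetukiurrureduzp/ → jetukiorroreduzp.
Rule 2 (intervocalic spirantization): /t/ is a stop between vowels /e/ and /u/, so it spirantizes to the fricative [s]. /k/ is a stop between vowels /u/ and /i/, so it spirantizes to the fricative [x]. /d/ is a stop between vowels /e/ and /u/, so it spirantizes to the fricative [z]. /jetukiorroreduzp/ → jesuxiorrorezuzp.
Rule 3 (final cluster simplification): /p/ is the second consonant of a word-final cluster /zp/, so it deletes. /jesuxiorrorezuzp/ → jesuxiorrorezuz.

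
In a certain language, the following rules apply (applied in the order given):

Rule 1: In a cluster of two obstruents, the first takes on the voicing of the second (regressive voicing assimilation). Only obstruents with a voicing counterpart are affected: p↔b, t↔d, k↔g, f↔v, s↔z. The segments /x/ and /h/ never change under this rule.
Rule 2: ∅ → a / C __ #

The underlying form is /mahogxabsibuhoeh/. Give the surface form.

mahokxapsibuhoeha

Rule 1 (regressive voicing assimilation): /g/ precedes the voiceless obstruent /x/, so it devoices to [k] by assimilation. /b/ precedes the voiceless obstruent /s/, so it devoices to [p] by assimilation. /mahogxabsibuhoeh/ → mahokxapsibuhoeh.
Rule 2 (final a-epenthesis): the form ends in the consonant /h/, so [a] is inserted word-finally. /mahokxapsibuhoeh/ → mahokxapsibuhoeha.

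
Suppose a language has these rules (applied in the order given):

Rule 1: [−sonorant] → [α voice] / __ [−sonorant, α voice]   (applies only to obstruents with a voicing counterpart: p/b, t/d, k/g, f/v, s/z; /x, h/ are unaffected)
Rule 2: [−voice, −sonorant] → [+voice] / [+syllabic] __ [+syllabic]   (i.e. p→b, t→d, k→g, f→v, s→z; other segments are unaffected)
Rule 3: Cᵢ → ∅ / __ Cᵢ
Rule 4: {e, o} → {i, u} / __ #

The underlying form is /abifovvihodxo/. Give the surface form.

abivovihotxu

Rule 1 (regressive voicing assimilation): /d/ precedes the voiceless obstruent /x/, so it devoices to [t] by assimilation. /abifovvihodxo/ → abifovvihotxo.
Rule 2 (intervocalic voicing): /f/ is a voiceless obstruent between vowels /i/ and /o/, so it voices to [v]. /abifovvihotxo/ → abivovvihotxo.
Rule 3 (degemination): /vv/ is a geminate; the first /v/ deletes. /abivovvihotxo/ → abivovihotxo.
Rule 4 (final vowel raising): /o/ is a mid vowel in word-final position, so it raises to [u]. /abivovihotxo/ → abivovihotxu.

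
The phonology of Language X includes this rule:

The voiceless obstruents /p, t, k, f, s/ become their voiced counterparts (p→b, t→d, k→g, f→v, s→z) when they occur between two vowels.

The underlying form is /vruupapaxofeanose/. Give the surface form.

vruubabaxoveanoze

/p/ is a voiceless obstruent between vowels /u/ and /a/, so it voices to [b].
/p/ is a voiceless obstruent between vowels /a/ and /a/, so it voices to [b].
/f/ is a voiceless obstruent between vowels /o/ and /e/, so it voices to [v].
/s/ is a voiceless obstruent between vowels /o/ and /e/, so it voices to [z].
Surface form: [vruubabaxoveanoze].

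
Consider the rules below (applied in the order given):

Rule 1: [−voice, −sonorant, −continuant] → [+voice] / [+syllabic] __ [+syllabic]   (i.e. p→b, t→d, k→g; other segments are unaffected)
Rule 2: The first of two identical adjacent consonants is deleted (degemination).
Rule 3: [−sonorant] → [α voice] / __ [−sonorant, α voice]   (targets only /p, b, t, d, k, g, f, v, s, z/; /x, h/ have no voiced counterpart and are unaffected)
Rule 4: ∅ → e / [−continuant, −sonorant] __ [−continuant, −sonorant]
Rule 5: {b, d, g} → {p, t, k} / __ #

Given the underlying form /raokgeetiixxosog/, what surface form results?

raogegeediixosok

Rule 1 (intervocalic voicing): /t/ is a voiceless stop between vowels /e/ and /i/, so it voices to [d]. /raokgeetiixxosog/ → raokgeediixxosog.
Rule 2 (degemination): /xx/ is a geminate; the first /x/ deletes. /raokgeediixxosog/ → raokgeediixosog.
Rule 3 (regressive voicing assimilation): /k/ precedes the voiced obstruent /g/, so it voices to [g] by assimilation. /raokgeediixosog/ → raoggeediixosog.
Rule 4 (stop-cluster e-epenthesis): /g/ and /g/ form a stop–stop cluster, so [e] is inserted between them. /raoggeediixosog/ → raogegeediixosog.
Rule 5 (final devoicing): /g/ is a voiced stop in word-final position, so it devoices to [k]. /raogegeediixosog/ → raogegeediixosok.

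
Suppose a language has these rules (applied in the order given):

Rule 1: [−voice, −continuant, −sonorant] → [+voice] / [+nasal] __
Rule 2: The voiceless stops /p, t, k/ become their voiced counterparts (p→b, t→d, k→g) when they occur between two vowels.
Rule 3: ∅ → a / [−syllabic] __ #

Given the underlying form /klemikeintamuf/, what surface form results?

klemigeindamufa

Rule 1 (post-nasal voicing): /t/ is a voiceless stop immediately after the nasal /n/, so it voices to [d]. /klemikeintamuf/ → klemikeindamuf.
Rule 2 (intervocalic voicing): /k/ is a voiceless stop between vowels /i/ and /e/, so it voices to [g]. /klemikeindamuf/ → klemigeindamuf.
Rule 3 (final a-epenthesis): the form ends in the consonant /f/, so [a] is inserted word-finally. /klemigeindamuf/ → klemigeindamufa.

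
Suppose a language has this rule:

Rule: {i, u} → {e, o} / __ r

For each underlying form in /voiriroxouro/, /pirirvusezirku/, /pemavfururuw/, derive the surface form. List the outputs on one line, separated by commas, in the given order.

/voiriroxouro/: /i/ is a high vowel immediately before /r/, so it lowers to [e]. /i/ is a high vowel immediately before /r/, so it lowers to [e]. /u/ is a high vowel immediately before /r/, so it lowers to [o]. → [voereroxooro].
/pirirvusezirku/: /i/ is a high vowel immediately before /r/, so it lowers to [e]. /i/ is a high vowel immediately before /r/, so it lowers to [e]. /i/ is a high vowel immediately before /r/, so it lowers to [e]. → [perervusezerku].
/pemavfururuw/: /u/ is a high vowel immediately before /r/, so it lowers to [o]. /u/ is a high vowel immediately before /r/, so it lowers to [o]. → [pemavfororuw].

voereroxooro, perervusezerku, pemavfororuw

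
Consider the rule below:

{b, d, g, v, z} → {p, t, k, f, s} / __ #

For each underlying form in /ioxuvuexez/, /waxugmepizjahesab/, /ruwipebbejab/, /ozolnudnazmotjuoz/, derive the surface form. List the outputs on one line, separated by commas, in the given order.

ioxuvuexes, waxugmepizjahesap, ruwipebbejap, ozolnudnazmotjuos

/ioxuvuexez/: /z/ is a voiced obstruent in word-final position, so it devoices to [s]. → [ioxuvuexes].
/waxugmepizjahesab/: /b/ is a voiced obstruent in word-final position, so it devoices to [p]. → [waxugmepizjahesap].
/ruwipebbejab/: /b/ is a voiced obstruent in word-final position, so it devoices to [p]. → [ruwipebbejap].
/ozolnudnazmotjuoz/: /z/ is a voiced obstruent in word-final position, so it devoices to [s]. → [ozolnudnazmotjuos].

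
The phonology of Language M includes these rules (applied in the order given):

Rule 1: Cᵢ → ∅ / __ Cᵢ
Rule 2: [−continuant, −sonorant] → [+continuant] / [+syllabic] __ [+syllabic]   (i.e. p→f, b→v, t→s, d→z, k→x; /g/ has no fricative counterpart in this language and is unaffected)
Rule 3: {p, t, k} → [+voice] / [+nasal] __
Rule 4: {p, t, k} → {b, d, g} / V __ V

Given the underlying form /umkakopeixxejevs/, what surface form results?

Rule 1 (degemination): /xx/ is a geminate; the first /x/ deletes. /umkakopeixxejevs/ → umkakopeixejevs.
Rule 2 (intervocalic spirantization): /k/ is a stop between vowels /a/ and /o/, so it spirantizes to the fricative [x]. /p/ is a stop between vowels /o/ and /e/, so it spirantizes to the fricative [f]. /umkakopeixejevs/ → umkaxofeixejevs.
Rule 3 (post-nasal voicing): /k/ is a voiceless stop immediately after the nasal /m/, so it voices to [g]. /umkaxofeixejevs/ → umgaxofeixejevs.
Rule 4 (intervocalic voicing): no segment meets the environment; /umgaxofeixejevs/ is unchanged.

umgaxofeixejevs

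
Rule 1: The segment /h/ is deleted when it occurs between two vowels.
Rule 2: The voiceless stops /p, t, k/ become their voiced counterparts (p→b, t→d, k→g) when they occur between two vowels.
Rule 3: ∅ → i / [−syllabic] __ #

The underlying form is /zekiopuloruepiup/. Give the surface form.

Rule 1 (intervocalic h-deletion): no segment meets the environment; /zekiopuloruepiup/ is unchanged.
Rule 2 (intervocalic voicing): /k/ is a voiceless stop between vowels /e/ and /i/, so it voices to [g]. /p/ is a voiceless stop between vowels /o/ and /u/, so it voices to [b]. /p/ is a voiceless stop between vowels /e/ and /i/, so it voices to [b]. /zekiopuloruepiup/ → zegiobuloruebiup.
Rule 3 (final i-epenthesis): the form ends in the consonant /p/, so [i] is inserted word-finally. /zegiobuloruebiup/ → zegiobuloruebiupi.

zegiobuloruebiupi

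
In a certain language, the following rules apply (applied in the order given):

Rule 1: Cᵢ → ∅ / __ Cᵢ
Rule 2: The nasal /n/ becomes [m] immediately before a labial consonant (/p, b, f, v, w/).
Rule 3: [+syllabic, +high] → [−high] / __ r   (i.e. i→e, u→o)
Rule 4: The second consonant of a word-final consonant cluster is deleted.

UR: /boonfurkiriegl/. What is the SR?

boomforkerieg

Rule 1 (degemination): no segment meets the environment; /boonfurkiriegl/ is unchanged.
Rule 2 (nasal place assimilation): /n/ precedes the labial consonant /f/, so it assimilates in place to [m]. /boonfurkiriegl/ → boomfurkiriegl.
Rule 3 (pre-rhotic lowering): /u/ is a high vowel immediately before /r/, so it lowers to [o]. /i/ is a high vowel immediately before /r/, so it lowers to [e]. /boomfurkiriegl/ → boomforkeriegl.
Rule 4 (final cluster simplification): /l/ is the second consonant of a word-final cluster /gl/, so it deletes. /boomforkeriegl/ → boomforkerieg.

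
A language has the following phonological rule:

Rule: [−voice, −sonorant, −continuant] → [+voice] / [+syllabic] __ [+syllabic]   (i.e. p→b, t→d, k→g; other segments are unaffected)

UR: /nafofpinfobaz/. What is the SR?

nafofpinfobaz

No segment of /nafofpinfobaz/ meets the structural description of the rule, so the form surfaces unchanged.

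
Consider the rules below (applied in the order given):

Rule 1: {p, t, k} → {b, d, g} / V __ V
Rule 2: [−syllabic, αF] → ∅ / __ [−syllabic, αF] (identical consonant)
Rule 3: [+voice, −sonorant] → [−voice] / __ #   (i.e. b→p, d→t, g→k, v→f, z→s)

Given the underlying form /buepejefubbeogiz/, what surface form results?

buebejefubeogis

Rule 1 (intervocalic voicing): /p/ is a voiceless stop between vowels /e/ and /e/, so it voices to [b]. /buepejefubbeogiz/ → buebejefubbeogiz.
Rule 2 (degemination): /bb/ is a geminate; the first /b/ deletes. /buebejefubbeogiz/ → buebejefubeogiz.
Rule 3 (final devoicing): /z/ is a voiced obstruent in word-final position, so it devoices to [s]. /buebejefubeogiz/ → buebejefubeogis.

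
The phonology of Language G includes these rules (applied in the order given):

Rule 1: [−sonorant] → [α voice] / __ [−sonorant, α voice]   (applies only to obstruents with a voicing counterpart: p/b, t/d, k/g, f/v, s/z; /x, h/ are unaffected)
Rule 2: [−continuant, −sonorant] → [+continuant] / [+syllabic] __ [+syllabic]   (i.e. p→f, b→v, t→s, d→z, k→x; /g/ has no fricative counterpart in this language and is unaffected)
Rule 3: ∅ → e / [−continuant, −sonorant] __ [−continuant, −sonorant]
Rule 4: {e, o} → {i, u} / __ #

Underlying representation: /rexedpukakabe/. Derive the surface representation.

Rule 1 (regressive voicing assimilation): /d/ precedes the voiceless obstruent /p/, so it devoices to [t] by assimilation. /rexedpukakabe/ → rexetpukakabe.
Rule 2 (intervocalic spirantization): /k/ is a stop between vowels /u/ and /a/, so it spirantizes to the fricative [x]. /k/ is a stop between vowels /a/ and /a/, so it spirantizes to the fricative [x]. /b/ is a stop between vowels /a/ and /e/, so it spirantizes to the fricative [v]. /rexetpukakabe/ → rexetpuxaxave.
Rule 3 (stop-cluster e-epenthesis): /t/ and /p/ form a stop–stop cluster, so [e] is inserted between them. /rexetpuxaxave/ → rexetepuxaxave.
Rule 4 (final vowel raising): /e/ is a mid vowel in word-final position, so it raises to [i]. /rexetepuxaxave/ → rexetepuxaxavi.

rexetepuxaxavi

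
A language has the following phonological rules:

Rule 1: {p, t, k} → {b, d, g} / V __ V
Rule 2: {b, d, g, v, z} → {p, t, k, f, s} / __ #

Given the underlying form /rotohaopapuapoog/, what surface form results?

rodohaobabuabook

Rule 1 (intervocalic voicing): /t/ is a voiceless stop between vowels /o/ and /o/, so it voices to [d]. /p/ is a voiceless stop between vowels /o/ and /a/, so it voices to [b]. /p/ is a voiceless stop between vowels /a/ and /u/, so it voices to [b]. /p/ is a voiceless stop between vowels /a/ and /o/, so it voices to [b]. /rotohaopapuapoog/ → rodohaobabuaboog.
Rule 2 (final devoicing): /g/ is a voiced obstruent in word-final position, so it devoices to [k]. /rodohaobabuaboog/ → rodohaobabuabook.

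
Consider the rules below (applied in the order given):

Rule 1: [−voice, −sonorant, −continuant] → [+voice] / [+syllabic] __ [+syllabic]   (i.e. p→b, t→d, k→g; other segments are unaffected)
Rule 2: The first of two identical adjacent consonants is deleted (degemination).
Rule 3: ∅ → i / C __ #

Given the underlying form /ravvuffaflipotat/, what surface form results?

ravufaflibodati

Rule 1 (intervocalic voicing): /p/ is a voiceless stop between vowels /i/ and /o/, so it voices to [b]. /t/ is a voiceless stop between vowels /o/ and /a/, so it voices to [d]. /ravvuffaflipotat/ → ravvuffaflibodat.
Rule 2 (degemination): /vv/ is a geminate; the first /v/ deletes. /ff/ is a geminate; the first /f/ deletes. /ravvuffaflibodat/ → ravufaflibodat.
Rule 3 (final i-epenthesis): the form ends in the consonant /t/, so [i] is inserted word-finally. /ravufaflibodat/ → ravufaflibodati.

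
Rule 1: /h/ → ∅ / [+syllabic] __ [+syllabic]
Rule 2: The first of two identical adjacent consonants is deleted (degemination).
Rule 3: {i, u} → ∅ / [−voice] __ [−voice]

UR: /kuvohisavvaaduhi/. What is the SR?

kuvoisavaadui

Rule 1 (intervocalic h-deletion): /h/ occurs between vowels /o/ and /i/, so it deletes. /h/ occurs between vowels /u/ and /i/, so it deletes. /kuvohisavvaaduhi/ → kuvoisavvaadui.
Rule 2 (degemination): /vv/ is a geminate; the first /v/ deletes. /kuvoisavvaadui/ → kuvoisavaadui.
Rule 3 (high vowel syncope): no segment meets the environment; /kuvoisavaadui/ is unchanged.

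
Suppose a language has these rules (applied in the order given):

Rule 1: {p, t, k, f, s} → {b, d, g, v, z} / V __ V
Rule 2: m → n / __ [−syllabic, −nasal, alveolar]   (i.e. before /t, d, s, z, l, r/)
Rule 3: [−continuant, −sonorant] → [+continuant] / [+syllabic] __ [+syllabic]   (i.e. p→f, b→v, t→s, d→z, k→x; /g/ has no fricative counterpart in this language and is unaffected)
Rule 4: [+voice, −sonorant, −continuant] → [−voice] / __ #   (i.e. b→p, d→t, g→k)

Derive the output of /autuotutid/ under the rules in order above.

Rule 1 (intervocalic voicing): /t/ is a voiceless obstruent between vowels /u/ and /u/, so it voices to [d]. /t/ is a voiceless obstruent between vowels /o/ and /u/, so it voices to [d]. /t/ is a voiceless obstruent between vowels /u/ and /i/, so it voices to [d]. /autuotutid/ → auduodudid.
Rule 2 (nasal place assimilation): no segment meets the environment; /auduodudid/ is unchanged.
Rule 3 (intervocalic spirantization): /d/ is a stop between vowels /u/ and /u/, so it spirantizes to the fricative [z]. /d/ is a stop between vowels /o/ and /u/, so it spirantizes to the fricative [z]. /d/ is a stop between vowels /u/ and /i/, so it spirantizes to the fricative [z]. /auduodudid/ → auzuozuzid.
Rule 4 (final devoicing): /d/ is a voiced stop in word-final position, so it devoices to [t]. /auzuozuzid/ → auzuozuzit.

auzuozuzit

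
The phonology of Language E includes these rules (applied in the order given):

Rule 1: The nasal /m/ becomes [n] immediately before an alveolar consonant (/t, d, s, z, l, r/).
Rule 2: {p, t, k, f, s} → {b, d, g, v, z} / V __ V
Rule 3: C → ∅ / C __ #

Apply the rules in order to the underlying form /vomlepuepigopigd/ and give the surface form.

vonlebuebigobig

Rule 1 (nasal place assimilation): /m/ precedes the alveolar consonant /l/, so it assimilates in place to [n]. /vomlepuepigopigd/ → vonlepuepigopigd.
Rule 2 (intervocalic voicing): /p/ is a voiceless obstruent between vowels /e/ and /u/, so it voices to [b]. /p/ is a voiceless obstruent between vowels /e/ and /i/, so it voices to [b]. /p/ is a voiceless obstruent between vowels /o/ and /i/, so it voices to [b]. /vonlepuepigopigd/ → vonlebuebigobigd.
Rule 3 (final cluster simplification): /d/ is the second consonant of a word-final cluster /gd/, so it deletes. /vonlebuebigobigd/ → vonlebuebigobig.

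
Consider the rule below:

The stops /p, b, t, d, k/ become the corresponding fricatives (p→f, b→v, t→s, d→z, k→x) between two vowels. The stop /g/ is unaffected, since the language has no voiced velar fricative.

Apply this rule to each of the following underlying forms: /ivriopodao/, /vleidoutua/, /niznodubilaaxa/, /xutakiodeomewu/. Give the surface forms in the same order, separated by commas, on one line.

ivriofozao, vleizousua, niznozuvilaaxa, xusaxiozeomewu

/ivriopodao/: /p/ is a stop between vowels /o/ and /o/, so it spirantizes to the fricative [f]. /d/ is a stop between vowels /o/ and /a/, so it spirantizes to the fricative [z]. → [ivriofozao].
/vleidoutua/: /d/ is a stop between vowels /i/ and /o/, so it spirantizes to the fricative [z]. /t/ is a stop between vowels /u/ and /u/, so it spirantizes to the fricative [s]. → [vleizousua].
/niznodubilaaxa/: /d/ is a stop between vowels /o/ and /u/, so it spirantizes to the fricative [z]. /b/ is a stop between vowels /u/ and /i/, so it spirantizes to the fricative [v]. → [niznozuvilaaxa].
/xutakiodeomewu/: /t/ is a stop between vowels /u/ and /a/, so it spirantizes to the fricative [s]. /k/ is a stop between vowels /a/ and /i/, so it spirantizes to the fricative [x]. /d/ is a stop between vowels /o/ and /e/, so it spirantizes to the fricative [z]. → [xusaxiozeomewu].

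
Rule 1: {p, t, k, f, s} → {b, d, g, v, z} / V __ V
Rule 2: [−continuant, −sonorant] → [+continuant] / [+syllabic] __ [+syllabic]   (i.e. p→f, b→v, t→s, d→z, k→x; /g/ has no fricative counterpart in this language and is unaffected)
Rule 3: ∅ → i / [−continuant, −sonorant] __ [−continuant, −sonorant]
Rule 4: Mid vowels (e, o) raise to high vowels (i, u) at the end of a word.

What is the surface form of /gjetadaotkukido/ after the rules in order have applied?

gjezazaotikugizu

Rule 1 (intervocalic voicing): /t/ is a voiceless obstruent between vowels /e/ and /a/, so it voices to [d]. /k/ is a voiceless obstruent between vowels /u/ and /i/, so it voices to [g]. /gjetadaotkukido/ → gjedadaotkugido.
Rule 2 (intervocalic spirantization): /d/ is a stop between vowels /e/ and /a/, so it spirantizes to the fricative [z]. /d/ is a stop between vowels /a/ and /a/, so it spirantizes to the fricative [z]. /d/ is a stop between vowels /i/ and /o/, so it spirantizes to the fricative [z]. /gjedadaotkugido/ → gjezazaotkugizo.
Rule 3 (stop-cluster i-epenthesis): /t/ and /k/ form a stop–stop cluster, so [i] is inserted between them. /gjezazaotkugizo/ → gjezazaotikugizo.
Rule 4 (final vowel raising): /o/ is a mid vowel in word-final position, so it raises to [u]. /gjezazaotikugizo/ → gjezazaotikugizu.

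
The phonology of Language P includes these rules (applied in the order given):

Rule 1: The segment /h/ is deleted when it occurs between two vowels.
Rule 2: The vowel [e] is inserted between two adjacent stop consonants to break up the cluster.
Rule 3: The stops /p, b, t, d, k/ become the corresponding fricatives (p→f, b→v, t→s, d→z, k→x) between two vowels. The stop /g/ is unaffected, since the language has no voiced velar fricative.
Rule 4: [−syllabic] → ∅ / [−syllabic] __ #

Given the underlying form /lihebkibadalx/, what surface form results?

lievexivazal

Rule 1 (intervocalic h-deletion): /h/ occurs between vowels /i/ and /e/, so it deletes. /lihebkibadalx/ → liebkibadalx.
Rule 2 (stop-cluster e-epenthesis): /b/ and /k/ form a stop–stop cluster, so [e] is inserted between them. /liebkibadalx/ → liebekibadalx.
Rule 3 (intervocalic spirantization): /b/ is a stop between vowels /e/ and /e/, so it spirantizes to the fricative [v]. /k/ is a stop between vowels /e/ and /i/, so it spirantizes to the fricative [x]. /b/ is a stop between vowels /i/ and /a/, so it spirantizes to the fricative [v]. /d/ is a stop between vowels /a/ and /a/, so it spirantizes to the fricative [z]. /liebekibadalx/ → lievexivazalx.
Rule 4 (final cluster simplification): /x/ is the second consonant of a word-final cluster /lx/, so it deletes. /lievexivazalx/ → lievexivazal.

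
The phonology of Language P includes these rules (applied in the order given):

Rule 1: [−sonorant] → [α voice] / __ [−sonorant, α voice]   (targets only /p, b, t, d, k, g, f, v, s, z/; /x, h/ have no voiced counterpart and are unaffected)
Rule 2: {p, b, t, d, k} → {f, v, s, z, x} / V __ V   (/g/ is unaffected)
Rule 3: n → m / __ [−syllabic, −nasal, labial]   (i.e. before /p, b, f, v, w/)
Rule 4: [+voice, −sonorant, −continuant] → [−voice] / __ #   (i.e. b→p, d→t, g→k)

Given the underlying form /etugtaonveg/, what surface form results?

Rule 1 (regressive voicing assimilation): /g/ precedes the voiceless obstruent /t/, so it devoices to [k] by assimilation. /etugtaonveg/ → etuktaonveg.
Rule 2 (intervocalic spirantization): /t/ is a stop between vowels /e/ and /u/, so it spirantizes to the fricative [s]. /etuktaonveg/ → esuktaonveg.
Rule 3 (nasal place assimilation): /n/ precedes the labial consonant /v/, so it assimilates in place to [m]. /esuktaonveg/ → esuktaomveg.
Rule 4 (final devoicing): /g/ is a voiced stop in word-final position, so it devoices to [k]. /esuktaomveg/ → esuktaomvek.

esuktaomvek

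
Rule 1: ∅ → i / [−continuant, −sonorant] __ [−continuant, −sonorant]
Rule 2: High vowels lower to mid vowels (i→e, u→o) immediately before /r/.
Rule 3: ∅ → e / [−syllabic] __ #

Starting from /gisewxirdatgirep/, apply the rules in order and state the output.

gisewxerdatigerepe

Rule 1 (stop-cluster i-epenthesis): /t/ and /g/ form a stop–stop cluster, so [i] is inserted between them. /gisewxirdatgirep/ → gisewxirdatigirep.
Rule 2 (pre-rhotic lowering): /i/ is a high vowel immediately before /r/, so it lowers to [e]. /i/ is a high vowel immediately before /r/, so it lowers to [e]. /gisewxirdatigirep/ → gisewxerdatigerep.
Rule 3 (final e-epenthesis): the form ends in the consonant /p/, so [e] is inserted word-finally. /gisewxerdatigerep/ → gisewxerdatigerepe.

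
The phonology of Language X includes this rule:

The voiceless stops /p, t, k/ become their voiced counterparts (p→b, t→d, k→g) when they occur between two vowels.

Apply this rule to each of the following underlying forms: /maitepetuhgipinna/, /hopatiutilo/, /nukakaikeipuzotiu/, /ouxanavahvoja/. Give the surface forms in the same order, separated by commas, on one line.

maidebeduhgibinna, hobadiudilo, nugagaigeibuzodiu, ouxanavahvoja

/maitepetuhgipinna/: /t/ is a voiceless stop between vowels /i/ and /e/, so it voices to [d]. /p/ is a voiceless stop between vowels /e/ and /e/, so it voices to [b]. /t/ is a voiceless stop between vowels /e/ and /u/, so it voices to [d]. /p/ is a voiceless stop between vowels /i/ and /i/, so it voices to [b]. → [maidebeduhgibinna].
/hopatiutilo/: /p/ is a voiceless stop between vowels /o/ and /a/, so it voices to [b]. /t/ is a voiceless stop between vowels /a/ and /i/, so it voices to [d]. /t/ is a voiceless stop between vowels /u/ and /i/, so it voices to [d]. → [hobadiudilo].
/nukakaikeipuzotiu/: /k/ is a voiceless stop between vowels /u/ and /a/, so it voices to [g]. /k/ is a voiceless stop between vowels /a/ and /a/, so it voices to [g]. /k/ is a voiceless stop between vowels /i/ and /e/, so it voices to [g]. /p/ is a voiceless stop between vowels /i/ and /u/, so it voices to [b]. /t/ is a voiceless stop between vowels /o/ and /i/, so it voices to [d]. → [nugagaigeibuzodiu].
/ouxanavahvoja/: the rule's environment is not met; surfaces unchanged as [ouxanavahvoja].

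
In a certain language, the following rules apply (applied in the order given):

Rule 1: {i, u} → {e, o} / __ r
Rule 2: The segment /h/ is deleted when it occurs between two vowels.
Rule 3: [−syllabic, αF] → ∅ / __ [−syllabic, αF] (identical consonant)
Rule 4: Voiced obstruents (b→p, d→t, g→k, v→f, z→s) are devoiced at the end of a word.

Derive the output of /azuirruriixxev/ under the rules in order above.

Rule 1 (pre-rhotic lowering): /i/ is a high vowel immediately before /r/, so it lowers to [e]. /u/ is a high vowel immediately before /r/, so it lowers to [o]. /azuirruriixxev/ → azuerroriixxev.
Rule 2 (intervocalic h-deletion): no segment meets the environment; /azuerroriixxev/ is unchanged.
Rule 3 (degemination): /rr/ is a geminate; the first /r/ deletes. /xx/ is a geminate; the first /x/ deletes. /azuerroriixxev/ → azueroriixev.
Rule 4 (final devoicing): /v/ is a voiced obstruent in word-final position, so it devoices to [f]. /azueroriixev/ → azueroriixef.

azueroriixef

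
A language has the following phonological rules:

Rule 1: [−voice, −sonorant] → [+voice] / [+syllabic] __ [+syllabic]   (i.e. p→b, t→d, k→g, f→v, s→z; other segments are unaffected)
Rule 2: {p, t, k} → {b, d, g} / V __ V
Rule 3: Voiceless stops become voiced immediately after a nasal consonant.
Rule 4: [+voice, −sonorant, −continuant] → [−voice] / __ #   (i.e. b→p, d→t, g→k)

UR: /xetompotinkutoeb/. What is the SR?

Rule 1 (intervocalic voicing): /t/ is a voiceless obstruent between vowels /e/ and /o/, so it voices to [d]. /t/ is a voiceless obstruent between vowels /o/ and /i/, so it voices to [d]. /t/ is a voiceless obstruent between vowels /u/ and /o/, so it voices to [d]. /xetompotinkutoeb/ → xedompodinkudoeb.
Rule 2 (intervocalic voicing): no segment meets the environment; /xedompodinkudoeb/ is unchanged.
Rule 3 (post-nasal voicing): /p/ is a voiceless stop immediately after the nasal /m/, so it voices to [b]. /k/ is a voiceless stop immediately after the nasal /n/, so it voices to [g]. /xedompodinkudoeb/ → xedombodingudoeb.
Rule 4 (final devoicing): /b/ is a voiced stop in word-final position, so it devoices to [p]. /xedombodingudoeb/ → xedombodingudoep.

xedombodingudoep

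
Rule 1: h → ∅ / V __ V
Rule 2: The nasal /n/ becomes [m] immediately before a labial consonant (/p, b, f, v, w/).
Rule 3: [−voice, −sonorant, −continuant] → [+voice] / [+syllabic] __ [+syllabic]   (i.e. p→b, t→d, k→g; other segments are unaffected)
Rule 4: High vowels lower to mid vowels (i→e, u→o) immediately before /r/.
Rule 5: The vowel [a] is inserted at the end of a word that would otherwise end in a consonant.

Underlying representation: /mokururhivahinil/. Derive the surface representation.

mogororhivainila

Rule 1 (intervocalic h-deletion): /h/ occurs between vowels /a/ and /i/, so it deletes. /mokururhivahinil/ → mokururhivainil.
Rule 2 (nasal place assimilation): no segment meets the environment; /mokururhivainil/ is unchanged.
Rule 3 (intervocalic voicing): /k/ is a voiceless stop between vowels /o/ and /u/, so it voices to [g]. /mokururhivainil/ → mogururhivainil.
Rule 4 (pre-rhotic lowering): /u/ is a high vowel immediately before /r/, so it lowers to [o]. /u/ is a high vowel immediately before /r/, so it lowers to [o]. /mogururhivainil/ → mogororhivainil.
Rule 5 (final a-epenthesis): the form ends in the consonant /l/, so [a] is inserted word-finally. /mogororhivainil/ → mogororhivainila.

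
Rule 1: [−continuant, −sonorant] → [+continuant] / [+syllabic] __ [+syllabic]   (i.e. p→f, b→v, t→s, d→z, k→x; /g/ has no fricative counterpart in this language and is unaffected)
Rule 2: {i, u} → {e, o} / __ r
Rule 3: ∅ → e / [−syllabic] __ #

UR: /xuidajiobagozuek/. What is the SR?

Rule 1 (intervocalic spirantization): /d/ is a stop between vowels /i/ and /a/, so it spirantizes to the fricative [z]. /b/ is a stop between vowels /o/ and /a/, so it spirantizes to the fricative [v]. /xuidajiobagozuek/ → xuizajiovagozuek.
Rule 2 (pre-rhotic lowering): no segment meets the environment; /xuizajiovagozuek/ is unchanged.
Rule 3 (final e-epenthesis): the form ends in the consonant /k/, so [e] is inserted word-finally. /xuizajiovagozuek/ → xuizajiovagozueke.

xuizajiovagozueke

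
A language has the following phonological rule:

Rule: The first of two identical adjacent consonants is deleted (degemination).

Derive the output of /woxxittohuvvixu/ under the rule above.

woxitohuvixu

/xx/ is a geminate; the first /x/ deletes.
/tt/ is a geminate; the first /t/ deletes.
/vv/ is a geminate; the first /v/ deletes.
Surface form: [woxitohuvixu].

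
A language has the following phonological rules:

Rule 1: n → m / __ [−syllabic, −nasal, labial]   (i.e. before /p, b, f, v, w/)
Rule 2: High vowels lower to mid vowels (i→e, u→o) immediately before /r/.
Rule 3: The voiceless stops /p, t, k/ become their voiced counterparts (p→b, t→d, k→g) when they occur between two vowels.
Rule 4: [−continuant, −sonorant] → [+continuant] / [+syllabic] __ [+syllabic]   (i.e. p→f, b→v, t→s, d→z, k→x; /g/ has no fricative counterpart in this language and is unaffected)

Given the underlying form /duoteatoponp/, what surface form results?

Rule 1 (nasal place assimilation): /n/ precedes the labial consonant /p/, so it assimilates in place to [m]. /duoteatoponp/ → duoteatopomp.
Rule 2 (pre-rhotic lowering): no segment meets the environment; /duoteatopomp/ is unchanged.
Rule 3 (intervocalic voicing): /t/ is a voiceless stop between vowels /o/ and /e/, so it voices to [d]. /t/ is a voiceless stop between vowels /a/ and /o/, so it voices to [d]. /p/ is a voiceless stop between vowels /o/ and /o/, so it voices to [b]. /duoteatopomp/ → duodeadobomp.
Rule 4 (intervocalic spirantization): /d/ is a stop between vowels /o/ and /e/, so it spirantizes to the fricative [z]. /d/ is a stop between vowels /a/ and /o/, so it spirantizes to the fricative [z]. /b/ is a stop between vowels /o/ and /o/, so it spirantizes to the fricative [v]. /duodeadobomp/ → duozeazovomp.

duozeazovomp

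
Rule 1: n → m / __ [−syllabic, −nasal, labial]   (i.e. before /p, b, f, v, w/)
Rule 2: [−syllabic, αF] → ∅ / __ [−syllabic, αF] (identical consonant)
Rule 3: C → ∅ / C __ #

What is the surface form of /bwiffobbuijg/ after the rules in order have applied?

bwifobuij

Rule 1 (nasal place assimilation): no segment meets the environment; /bwiffobbuijg/ is unchanged.
Rule 2 (degemination): /ff/ is a geminate; the first /f/ deletes. /bb/ is a geminate; the first /b/ deletes. /bwiffobbuijg/ → bwifobuijg.
Rule 3 (final cluster simplification): /g/ is the second consonant of a word-final cluster /jg/, so it deletes. /bwifobuijg/ → bwifobuij.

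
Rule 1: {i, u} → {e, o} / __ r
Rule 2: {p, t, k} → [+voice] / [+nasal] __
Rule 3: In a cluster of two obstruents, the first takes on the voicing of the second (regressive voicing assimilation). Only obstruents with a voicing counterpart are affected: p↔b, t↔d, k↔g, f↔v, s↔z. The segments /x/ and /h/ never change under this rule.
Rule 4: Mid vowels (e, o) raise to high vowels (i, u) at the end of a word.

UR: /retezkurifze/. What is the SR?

Rule 1 (pre-rhotic lowering): /u/ is a high vowel immediately before /r/, so it lowers to [o]. /retezkurifze/ → retezkorifze.
Rule 2 (post-nasal voicing): no segment meets the environment; /retezkorifze/ is unchanged.
Rule 3 (regressive voicing assimilation): /z/ precedes the voiceless obstruent /k/, so it devoices to [s] by assimilation. /f/ precedes the voiced obstruent /z/, so it voices to [v] by assimilation. /retezkorifze/ → reteskorivze.
Rule 4 (final vowel raising): /e/ is a mid vowel in word-final position, so it raises to [i]. /reteskorivze/ → reteskorivzi.

reteskorivzi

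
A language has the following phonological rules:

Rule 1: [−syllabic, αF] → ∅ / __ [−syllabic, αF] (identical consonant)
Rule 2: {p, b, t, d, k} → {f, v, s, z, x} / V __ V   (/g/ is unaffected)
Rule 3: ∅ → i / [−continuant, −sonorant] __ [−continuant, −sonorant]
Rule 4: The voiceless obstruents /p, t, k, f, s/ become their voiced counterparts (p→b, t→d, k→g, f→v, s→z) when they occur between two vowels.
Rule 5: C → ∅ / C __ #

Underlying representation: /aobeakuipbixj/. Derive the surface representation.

Rule 1 (degemination): no segment meets the environment; /aobeakuipbixj/ is unchanged.
Rule 2 (intervocalic spirantization): /b/ is a stop between vowels /o/ and /e/, so it spirantizes to the fricative [v]. /k/ is a stop between vowels /a/ and /u/, so it spirantizes to the fricative [x]. /aobeakuipbixj/ → aoveaxuipbixj.
Rule 3 (stop-cluster i-epenthesis): /p/ and /b/ form a stop–stop cluster, so [i] is inserted between them. /aoveaxuipbixj/ → aoveaxuipibixj.
Rule 4 (intervocalic voicing): /p/ is a voiceless obstruent between vowels /i/ and /i/, so it voices to [b]. /aoveaxuipibixj/ → aoveaxuibibixj.
Rule 5 (final cluster simplification): /j/ is the second consonant of a word-final cluster /xj/, so it deletes. /aoveaxuibibixj/ → aoveaxuibibix.

aoveaxuibibix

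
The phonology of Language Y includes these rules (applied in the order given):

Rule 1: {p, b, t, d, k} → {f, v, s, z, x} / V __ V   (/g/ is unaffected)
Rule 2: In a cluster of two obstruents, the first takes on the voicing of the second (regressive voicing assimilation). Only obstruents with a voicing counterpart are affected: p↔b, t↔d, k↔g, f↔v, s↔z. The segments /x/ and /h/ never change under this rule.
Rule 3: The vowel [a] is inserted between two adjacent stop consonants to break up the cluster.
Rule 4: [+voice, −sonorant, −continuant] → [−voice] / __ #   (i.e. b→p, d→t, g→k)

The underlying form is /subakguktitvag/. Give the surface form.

Rule 1 (intervocalic spirantization): /b/ is a stop between vowels /u/ and /a/, so it spirantizes to the fricative [v]. /subakguktitvag/ → suvakguktitvag.
Rule 2 (regressive voicing assimilation): /k/ precedes the voiced obstruent /g/, so it voices to [g] by assimilation. /t/ precedes the voiced obstruent /v/, so it voices to [d] by assimilation. /suvakguktitvag/ → suvagguktidvag.
Rule 3 (stop-cluster a-epenthesis): /g/ and /g/ form a stop–stop cluster, so [a] is inserted between them. /k/ and /t/ form a stop–stop cluster, so [a] is inserted between them. /suvagguktidvag/ → suvagagukatidvag.
Rule 4 (final devoicing): /g/ is a voiced stop in word-final position, so it devoices to [k]. /suvagagukatidvag/ → suvagagukatidvak.

suvagagukatidvak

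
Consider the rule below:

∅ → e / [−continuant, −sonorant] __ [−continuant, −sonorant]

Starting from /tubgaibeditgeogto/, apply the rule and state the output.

tubegaibeditegeogeto

/b/ and /g/ form a stop–stop cluster, so [e] is inserted between them.
/t/ and /g/ form a stop–stop cluster, so [e] is inserted between them.
/g/ and /t/ form a stop–stop cluster, so [e] is inserted between them.
Surface form: [tubegaibeditegeogeto].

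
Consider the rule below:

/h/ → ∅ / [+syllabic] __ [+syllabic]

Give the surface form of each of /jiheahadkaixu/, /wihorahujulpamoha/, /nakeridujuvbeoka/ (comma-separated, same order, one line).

/jiheahadkaixu/: /h/ occurs between vowels /i/ and /e/, so it deletes. /h/ occurs between vowels /a/ and /a/, so it deletes. → [jieaadkaixu].
/wihorahujulpamoha/: /h/ occurs between vowels /i/ and /o/, so it deletes. /h/ occurs between vowels /a/ and /u/, so it deletes. /h/ occurs between vowels /o/ and /a/, so it deletes. → [wioraujulpamoa].
/nakeridujuvbeoka/: the rule's environment is not met; surfaces unchanged as [nakeridujuvbeoka].

jieaadkaixu, wioraujulpamoa, nakeridujuvbeoka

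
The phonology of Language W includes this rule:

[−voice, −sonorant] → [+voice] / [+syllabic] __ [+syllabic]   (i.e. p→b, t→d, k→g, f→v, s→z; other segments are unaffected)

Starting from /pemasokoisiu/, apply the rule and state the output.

pemazogoiziu

/s/ is a voiceless obstruent between vowels /a/ and /o/, so it voices to [z].
/k/ is a voiceless obstruent between vowels /o/ and /o/, so it voices to [g].
/s/ is a voiceless obstruent between vowels /i/ and /i/, so it voices to [z].
The other instance of /p/ does not occur in the required environment and remains unchanged.
Surface form: [pemazogoiziu].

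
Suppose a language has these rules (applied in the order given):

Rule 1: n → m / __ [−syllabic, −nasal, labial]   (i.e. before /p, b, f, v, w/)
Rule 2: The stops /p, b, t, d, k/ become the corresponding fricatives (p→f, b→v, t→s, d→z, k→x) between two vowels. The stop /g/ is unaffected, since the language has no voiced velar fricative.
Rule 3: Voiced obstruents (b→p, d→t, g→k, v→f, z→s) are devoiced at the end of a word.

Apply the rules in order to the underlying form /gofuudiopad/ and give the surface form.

gofuuziofat

Rule 1 (nasal place assimilation): no segment meets the environment; /gofuudiopad/ is unchanged.
Rule 2 (intervocalic spirantization): /d/ is a stop between vowels /u/ and /i/, so it spirantizes to the fricative [z]. /p/ is a stop between vowels /o/ and /a/, so it spirantizes to the fricative [f]. /gofuudiopad/ → gofuuziofad.
Rule 3 (final devoicing): /d/ is a voiced obstruent in word-final position, so it devoices to [t]. /gofuuziofad/ → gofuuziofat.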